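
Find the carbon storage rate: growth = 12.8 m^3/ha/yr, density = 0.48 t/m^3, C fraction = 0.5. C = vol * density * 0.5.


C = 12.8 * 0.48 * 0.5 = 3.072 ≈ 3.07 t C/ha/yr

3.07 t C/ha/yr


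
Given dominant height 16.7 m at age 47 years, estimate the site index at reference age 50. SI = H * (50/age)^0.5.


50/47 = 1.06383
(1.06383)^0.5 = 1.03142
SI = 16.7 * 1.03142 = 17.2247 ≈ 17.2 m

17.2 m


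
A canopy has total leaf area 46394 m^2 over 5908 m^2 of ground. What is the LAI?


LAI = 46394 / 5908 = 7.8527 ≈ 7.85

7.85


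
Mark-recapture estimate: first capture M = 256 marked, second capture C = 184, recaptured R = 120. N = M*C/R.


N = M * C / R = 256 * 184 / 120 = 47104 / 120 = 392.53 ≈ 393

393 individuals


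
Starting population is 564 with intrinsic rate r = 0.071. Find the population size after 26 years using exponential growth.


r*t = 0.071 * 26 = 1.846
exp(1.846) = 6.33443
N = 564 * 6.33443 = 3572.62 ≈ 3573

3573


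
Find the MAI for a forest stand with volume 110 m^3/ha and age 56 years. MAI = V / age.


MAI = 110 / 56 = 1.9643 ≈ 1.96 m^3/ha/yr

1.96 m^3/ha/yr


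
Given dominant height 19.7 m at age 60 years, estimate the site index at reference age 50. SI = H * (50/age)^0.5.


50/60 = 0.833333
(0.833333)^0.5 = 0.912871
SI = 19.7 * 0.912871 = 17.9836 ≈ 18.0 m

18.0 m


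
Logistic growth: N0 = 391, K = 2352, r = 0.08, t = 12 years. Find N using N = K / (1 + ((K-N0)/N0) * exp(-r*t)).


(K - N0)/N0 = (2352 - 391)/391 = 1961/391 = 5.01535
r*t = 0.08 * 12 = 0.96; exp(-0.96) = 0.382893
5.01535 * 0.382893 = 1.92034
1 + 1.92034 = 2.92034
N = 2352 / 2.92034 = 805.386 ≈ 805

805


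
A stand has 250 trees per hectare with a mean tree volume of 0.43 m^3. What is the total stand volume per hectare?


V_stand = 250 * 0.43 = 107.5 m^3/ha

107.5 m^3/ha


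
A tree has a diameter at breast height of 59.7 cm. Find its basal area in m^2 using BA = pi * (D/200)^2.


D/200 = 59.7/200 = 0.2985 m
(D/200)^2 = 0.2985^2 = 0.08910225
BA = 3.141593 * 0.08910225 = 0.279923 ≈ 0.2799 m^2

0.2799 m^2


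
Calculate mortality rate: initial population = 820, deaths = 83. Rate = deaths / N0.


Mortality rate = 83 / 820 = 0.101220 ≈ 0.1012

0.1012


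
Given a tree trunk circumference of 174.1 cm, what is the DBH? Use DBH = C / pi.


DBH = C / pi = 174.1 / 3.141593 = 55.4177 ≈ 55.42 cm

55.42 cm


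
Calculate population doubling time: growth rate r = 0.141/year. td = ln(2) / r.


td = ln(2) / 0.141 = 0.693147 / 0.141 = 4.91594 ≈ 4.9 years

4.9 years


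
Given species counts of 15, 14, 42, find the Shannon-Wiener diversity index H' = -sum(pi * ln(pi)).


Total N = 15 + 14 + 42 = 71
Per-species terms:
  p = 15/71 = 0.211268; ln(p) = -1.554628; p*ln(p) = 0.211268 * (-1.554628) = -0.328443
  p = 14/71 = 0.197183; ln(p) = -1.623623; p*ln(p) = 0.197183 * (-1.623623) = -0.320151
  p = 42/71 = 0.591549; ln(p) = -0.525011; p*ln(p) = 0.591549 * (-0.525011) = -0.310570
sum(p*ln(p)) = (-0.328443) + (-0.320151) + (-0.310570) = -0.959164
H' = -(-0.959164) = 0.959164 ≈ 0.9592

0.9592


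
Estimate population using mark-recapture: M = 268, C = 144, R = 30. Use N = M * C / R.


N = M * C / R = 268 * 144 / 30 = 38592 / 30 = 1286.40 ≈ 1286

1286 individuals


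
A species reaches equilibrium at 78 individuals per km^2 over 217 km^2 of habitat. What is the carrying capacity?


K = 78 * 217 = 16926 individuals

16926 individuals


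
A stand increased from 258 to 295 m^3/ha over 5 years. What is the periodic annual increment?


PAI = (V2 - V1) / period = (295 - 258) / 5 = 37 / 5 = 7.40 m^3/ha/yr

7.40 m^3/ha/yr


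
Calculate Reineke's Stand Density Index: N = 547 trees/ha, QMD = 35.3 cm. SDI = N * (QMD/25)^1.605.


QMD/25 = 35.3/25 = 1.412
(1.412)^1.605 = exp(1.605 * ln(1.412)) = exp(1.605 * 0.345007) = exp(0.553736) = 1.73974
SDI = 547 * 1.73974 = 951.638 ≈ 952

952


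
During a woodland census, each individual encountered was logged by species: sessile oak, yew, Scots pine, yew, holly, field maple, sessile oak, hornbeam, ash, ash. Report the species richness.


Total individuals logged = 10
Distinct species (count of individuals): sessile oak (2), yew (2), Scots pine (1), holly (1), field maple (1), hornbeam (1), ash (2)
Species richness = number of distinct species = 7

7


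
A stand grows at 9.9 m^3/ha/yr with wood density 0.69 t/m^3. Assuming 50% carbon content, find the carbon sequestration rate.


C = 9.9 * 0.69 * 0.5 = 3.4155 ≈ 3.42 t C/ha/yr

3.42 t C/ha/yr


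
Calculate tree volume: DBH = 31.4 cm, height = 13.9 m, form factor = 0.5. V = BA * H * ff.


(D/200)^2 = (31.4/200)^2 = 0.157^2 = 0.024649
BA = 3.141593 * 0.024649 = 0.0774371 m^2
V = 0.0774371 * 13.9 * 0.5 = 0.538188 ≈ 0.538 m^3

0.538 m^3


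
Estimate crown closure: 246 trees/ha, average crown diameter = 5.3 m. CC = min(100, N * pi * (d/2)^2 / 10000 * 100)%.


(d/2)^2 = (5.3/2)^2 = 2.65^2 = 7.0225
Crown area = 3.141593 * 7.0225 = 22.0618 m^2
N * area / 10000 * 100 = 246 * 22.0618 / 10000 * 100 = 54.2720
CC = min(100, 54.2720) = 54.2720 ≈ 54.3%

54.3%


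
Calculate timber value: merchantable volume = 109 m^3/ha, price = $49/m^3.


Value = 109 * 49 = $5341/ha

$5341/ha


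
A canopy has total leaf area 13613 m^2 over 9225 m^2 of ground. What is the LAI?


LAI = 13613 / 9225 = 1.4757 ≈ 1.48

1.48


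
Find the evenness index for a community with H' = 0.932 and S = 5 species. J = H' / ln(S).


ln(5) = 1.60944
J = H' / ln(S) = 0.932 / 1.60944 = 0.579083 ≈ 0.5791

0.5791


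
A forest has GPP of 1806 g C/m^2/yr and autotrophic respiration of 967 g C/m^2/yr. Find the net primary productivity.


NPP = GPP - Ra = 1806 - 967 = 839 g C/m^2/yr

839 g C/m^2/yr


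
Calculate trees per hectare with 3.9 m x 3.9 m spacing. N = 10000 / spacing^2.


N = 10000 / 3.9^2 = 10000 / 15.21 = 657.462 ≈ 657 trees/ha

657 trees/ha


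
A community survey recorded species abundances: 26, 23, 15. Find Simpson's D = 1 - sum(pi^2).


Total N = 26 + 23 + 15 = 64
Per-species terms:
  p = 26/64 = 0.406250; p^2 = 0.406250^2 = 0.165039
  p = 23/64 = 0.359375; p^2 = 0.359375^2 = 0.129150
  p = 15/64 = 0.234375; p^2 = 0.234375^2 = 0.054932
sum(p^2) = 0.165039 + 0.129150 + 0.054932 = 0.349121
D = 1 - 0.349121 = 0.650879 ≈ 0.6509

0.6509


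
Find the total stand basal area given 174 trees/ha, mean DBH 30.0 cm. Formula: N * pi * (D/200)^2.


(D/200)^2 = (30.0/200)^2 = 0.15^2 = 0.0225
Individual BA = 3.141593 * 0.0225 = 0.0706858 m^2
Stand BA = 174 * 0.0706858 = 12.2993 ≈ 12.30 m^2/ha

12.30 m^2/ha


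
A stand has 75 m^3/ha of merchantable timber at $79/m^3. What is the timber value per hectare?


Value = 75 * 79 = $5925/ha

$5925/ha


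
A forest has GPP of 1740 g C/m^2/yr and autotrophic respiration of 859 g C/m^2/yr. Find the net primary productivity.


NPP = GPP - Ra = 1740 - 859 = 881 g C/m^2/yr

881 g C/m^2/yr


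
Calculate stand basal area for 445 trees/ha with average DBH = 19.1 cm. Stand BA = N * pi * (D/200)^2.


(D/200)^2 = (19.1/200)^2 = 0.0955^2 = 0.00912025
Individual BA = 3.141593 * 0.00912025 = 0.0286521 m^2
Stand BA = 445 * 0.0286521 = 12.7502 ≈ 12.75 m^2/ha

12.75 m^2/ha


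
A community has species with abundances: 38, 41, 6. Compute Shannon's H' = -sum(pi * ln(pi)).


Total N = 38 + 41 + 6 = 85
Per-species terms:
  p = 38/85 = 0.447059; ln(p) = -0.805065; p*ln(p) = 0.447059 * (-0.805065) = -0.359912
  p = 41/85 = 0.482353; ln(p) = -0.729079; p*ln(p) = 0.482353 * (-0.729079) = -0.351673
  p = 6/85 = 0.070588; ln(p) = -2.650895; p*ln(p) = 0.070588 * (-2.650895) = -0.187121
sum(p*ln(p)) = (-0.359912) + (-0.351673) + (-0.187121) = -0.898706
H' = -(-0.898706) = 0.898706 ≈ 0.8987

0.8987


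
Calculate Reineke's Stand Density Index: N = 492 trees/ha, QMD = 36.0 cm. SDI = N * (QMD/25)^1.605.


QMD/25 = 36.0/25 = 1.44
(1.44)^1.605 = exp(1.605 * ln(1.44)) = exp(1.605 * 0.364643) = exp(0.585252) = 1.79544
SDI = 492 * 1.79544 = 883.356 ≈ 883

883


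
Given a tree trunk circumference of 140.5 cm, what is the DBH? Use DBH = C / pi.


DBH = C / pi = 140.5 / 3.141593 = 44.7225 ≈ 44.72 cm

44.72 cm


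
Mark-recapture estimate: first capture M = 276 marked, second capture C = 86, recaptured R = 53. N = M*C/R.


N = M * C / R = 276 * 86 / 53 = 23736 / 53 = 447.85 ≈ 448

448 individuals


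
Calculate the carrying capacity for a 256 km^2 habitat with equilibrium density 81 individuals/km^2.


K = 81 * 256 = 20736 individuals

20736 individuals


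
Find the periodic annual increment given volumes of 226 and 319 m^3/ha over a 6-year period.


PAI = (V2 - V1) / period = (319 - 226) / 6 = 93 / 6 = 15.50 m^3/ha/yr

15.50 m^3/ha/yr


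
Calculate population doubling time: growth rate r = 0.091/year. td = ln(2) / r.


td = ln(2) / 0.091 = 0.693147 / 0.091 = 7.61700 ≈ 7.6 years

7.6 years


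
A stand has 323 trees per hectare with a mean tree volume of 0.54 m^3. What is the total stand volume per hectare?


V_stand = 323 * 0.54 = 174.42 ≈ 174.4 m^3/ha

174.4 m^3/ha


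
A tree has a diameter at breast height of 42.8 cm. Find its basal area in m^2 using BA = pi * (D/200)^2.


D/200 = 42.8/200 = 0.214 m
(D/200)^2 = 0.214^2 = 0.045796
BA = 3.141593 * 0.045796 = 0.143872 ≈ 0.1439 m^2

0.1439 m^2


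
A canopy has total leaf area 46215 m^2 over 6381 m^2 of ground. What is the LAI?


LAI = 46215 / 6381 = 7.2426 ≈ 7.24

7.24


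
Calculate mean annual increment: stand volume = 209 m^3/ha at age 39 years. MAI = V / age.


MAI = 209 / 39 = 5.3590 ≈ 5.36 m^3/ha/yr

5.36 m^3/ha/yr


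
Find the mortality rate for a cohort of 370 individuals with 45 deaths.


Mortality rate = 45 / 370 = 0.121622 ≈ 0.1216

0.1216


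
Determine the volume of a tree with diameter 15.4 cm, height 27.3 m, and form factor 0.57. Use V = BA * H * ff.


(D/200)^2 = (15.4/200)^2 = 0.077^2 = 0.005929
BA = 3.141593 * 0.005929 = 0.0186265 m^2
V = 0.0186265 * 27.3 * 0.57 = 0.289847 ≈ 0.290 m^3

0.290 m^3


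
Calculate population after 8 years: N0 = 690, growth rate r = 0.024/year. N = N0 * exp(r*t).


r*t = 0.024 * 8 = 0.192
exp(0.192) = 1.21167
N = 690 * 1.21167 = 836.052 ≈ 836

836


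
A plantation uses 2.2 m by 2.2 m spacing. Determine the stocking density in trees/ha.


N = 10000 / 2.2^2 = 10000 / 4.84 = 2066.12 ≈ 2066 trees/ha

2066 trees/ha


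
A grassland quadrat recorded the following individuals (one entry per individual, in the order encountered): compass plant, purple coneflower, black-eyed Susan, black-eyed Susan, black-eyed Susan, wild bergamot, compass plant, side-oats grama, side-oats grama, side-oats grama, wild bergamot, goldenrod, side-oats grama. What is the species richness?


Total individuals logged = 13
Distinct species (count of individuals): compass plant (2), purple coneflower (1), black-eyed Susan (3), wild bergamot (2), side-oats grama (4), goldenrod (1)
Species richness = number of distinct species = 6

6


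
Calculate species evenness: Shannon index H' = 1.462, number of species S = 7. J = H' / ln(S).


ln(7) = 1.94591
J = H' / ln(S) = 1.462 / 1.94591 = 0.751319 ≈ 0.7513

0.7513


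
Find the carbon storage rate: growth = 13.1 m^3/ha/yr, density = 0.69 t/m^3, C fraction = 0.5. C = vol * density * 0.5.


C = 13.1 * 0.69 * 0.5 = 4.5195 ≈ 4.52 t C/ha/yr

4.52 t C/ha/yr


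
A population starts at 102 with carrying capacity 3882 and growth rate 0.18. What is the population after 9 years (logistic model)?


(K - N0)/N0 = (3882 - 102)/102 = 3780/102 = 37.0588
r*t = 0.18 * 9 = 1.62; exp(-1.62) = 0.197899
37.0588 * 0.197899 = 7.33390
1 + 7.33390 = 8.33390
N = 3882 / 8.33390 = 465.808 ≈ 466

466


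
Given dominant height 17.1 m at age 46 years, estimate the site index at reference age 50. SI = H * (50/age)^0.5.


50/46 = 1.08696
(1.08696)^0.5 = 1.04257
SI = 17.1 * 1.04257 = 17.8279 ≈ 17.8 m

17.8 m


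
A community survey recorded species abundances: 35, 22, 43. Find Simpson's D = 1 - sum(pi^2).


Total N = 35 + 22 + 43 = 100
Per-species terms:
  p = 35/100 = 0.350000; p^2 = 0.350000^2 = 0.122500
  p = 22/100 = 0.220000; p^2 = 0.220000^2 = 0.048400
  p = 43/100 = 0.430000; p^2 = 0.430000^2 = 0.184900
sum(p^2) = 0.122500 + 0.048400 + 0.184900 = 0.355800
D = 1 - 0.355800 = 0.644200 ≈ 0.6442

0.6442


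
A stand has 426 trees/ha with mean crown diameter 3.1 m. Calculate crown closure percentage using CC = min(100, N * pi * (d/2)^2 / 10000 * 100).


(d/2)^2 = (3.1/2)^2 = 1.55^2 = 2.4025
Crown area = 3.141593 * 2.4025 = 7.54768 m^2
N * area / 10000 * 100 = 426 * 7.54768 / 10000 * 100 = 32.1531
CC = min(100, 32.1531) = 32.1531 ≈ 32.2%

32.2%


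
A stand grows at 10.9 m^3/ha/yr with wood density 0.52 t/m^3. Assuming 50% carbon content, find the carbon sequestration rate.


C = 10.9 * 0.52 * 0.5 = 2.834 ≈ 2.83 t C/ha/yr

2.83 t C/ha/yr


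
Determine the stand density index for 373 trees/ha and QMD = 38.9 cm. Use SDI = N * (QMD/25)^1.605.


QMD/25 = 38.9/25 = 1.556
(1.556)^1.605 = exp(1.605 * ln(1.556)) = exp(1.605 * 0.442118) = exp(0.709599) = 2.03318
SDI = 373 * 2.03318 = 758.376 ≈ 758

758


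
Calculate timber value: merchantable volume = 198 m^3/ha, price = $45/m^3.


Value = 198 * 45 = $8910/ha

$8910/ha


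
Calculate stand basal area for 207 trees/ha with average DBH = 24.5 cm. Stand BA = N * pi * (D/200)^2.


(D/200)^2 = (24.5/200)^2 = 0.1225^2 = 0.01500625
Individual BA = 3.141593 * 0.01500625 = 0.0471435 m^2
Stand BA = 207 * 0.0471435 = 9.75870 ≈ 9.76 m^2/ha

9.76 m^2/ha


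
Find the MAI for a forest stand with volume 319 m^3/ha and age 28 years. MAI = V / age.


MAI = 319 / 28 = 11.3929 ≈ 11.39 m^3/ha/yr

11.39 m^3/ha/yr


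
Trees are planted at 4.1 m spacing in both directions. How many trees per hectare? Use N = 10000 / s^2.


N = 10000 / 4.1^2 = 10000 / 16.81 = 594.884 ≈ 595 trees/ha

595 trees/ha


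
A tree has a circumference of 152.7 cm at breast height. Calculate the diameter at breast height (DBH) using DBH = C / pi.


DBH = C / pi = 152.7 / 3.141593 = 48.6059 ≈ 48.61 cm

48.61 cm


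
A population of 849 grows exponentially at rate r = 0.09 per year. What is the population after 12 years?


r*t = 0.09 * 12 = 1.08
exp(1.08) = 2.94468
N = 849 * 2.94468 = 2500.03 ≈ 2500

2500


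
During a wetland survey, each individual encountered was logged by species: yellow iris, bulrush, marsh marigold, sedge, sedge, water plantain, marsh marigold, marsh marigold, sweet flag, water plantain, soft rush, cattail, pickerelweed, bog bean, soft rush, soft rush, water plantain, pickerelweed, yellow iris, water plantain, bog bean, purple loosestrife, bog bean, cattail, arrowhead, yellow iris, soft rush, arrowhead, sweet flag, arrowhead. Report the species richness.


Total individuals logged = 30
Distinct species (count of individuals): yellow iris (3), bulrush (1), marsh marigold (3), sedge (2), water plantain (4), sweet flag (2), soft rush (4), cattail (2), pickerelweed (2), bog bean (3), purple loosestrife (1), arrowhead (3)
Species richness = number of distinct species = 12

12


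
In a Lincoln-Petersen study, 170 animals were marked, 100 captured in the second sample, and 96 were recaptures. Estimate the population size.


N = M * C / R = 170 * 100 / 96 = 17000 / 96 = 177.08 ≈ 177

177 individuals


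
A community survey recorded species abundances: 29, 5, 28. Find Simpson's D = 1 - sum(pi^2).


Total N = 29 + 5 + 28 = 62
Per-species terms:
  p = 29/62 = 0.467742; p^2 = 0.467742^2 = 0.218783
  p = 5/62 = 0.080645; p^2 = 0.080645^2 = 0.006504
  p = 28/62 = 0.451613; p^2 = 0.451613^2 = 0.203954
sum(p^2) = 0.218783 + 0.006504 + 0.203954 = 0.429241
D = 1 - 0.429241 = 0.570759 ≈ 0.5708

0.5708


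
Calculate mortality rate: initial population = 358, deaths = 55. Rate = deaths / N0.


Mortality rate = 55 / 358 = 0.153631 ≈ 0.1536

0.1536


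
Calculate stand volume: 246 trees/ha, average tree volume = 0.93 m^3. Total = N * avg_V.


V_stand = 246 * 0.93 = 228.78 ≈ 228.8 m^3/ha

228.8 m^3/ha


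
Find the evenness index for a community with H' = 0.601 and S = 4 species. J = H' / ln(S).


ln(4) = 1.38629
J = H' / ln(S) = 0.601 / 1.38629 = 0.433531 ≈ 0.4335

0.4335


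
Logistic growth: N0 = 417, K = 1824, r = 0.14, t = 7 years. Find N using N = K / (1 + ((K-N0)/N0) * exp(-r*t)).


(K - N0)/N0 = (1824 - 417)/417 = 1407/417 = 3.37410
r*t = 0.14 * 7 = 0.98; exp(-0.98) = 0.375311
3.37410 * 0.375311 = 1.26634
1 + 1.26634 = 2.26634
N = 1824 / 2.26634 = 804.822 ≈ 805

805


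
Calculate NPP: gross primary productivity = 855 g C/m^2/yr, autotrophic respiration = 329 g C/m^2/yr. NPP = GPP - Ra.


NPP = GPP - Ra = 855 - 329 = 526 g C/m^2/yr

526 g C/m^2/yr


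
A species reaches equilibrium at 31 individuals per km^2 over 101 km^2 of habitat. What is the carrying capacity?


K = 31 * 101 = 3131 individuals

3131 individuals


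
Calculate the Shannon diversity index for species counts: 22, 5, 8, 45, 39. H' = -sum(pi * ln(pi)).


Total N = 22 + 5 + 8 + 45 + 39 = 119
Per-species terms:
  p = 22/119 = 0.184874; ln(p) = -1.688081; p*ln(p) = 0.184874 * (-1.688081) = -0.312082
  p = 5/119 = 0.042017; ln(p) = -3.169681; p*ln(p) = 0.042017 * (-3.169681) = -0.133180
  p = 8/119 = 0.067227; ln(p) = -2.699680; p*ln(p) = 0.067227 * (-2.699680) = -0.181491
  p = 45/119 = 0.378151; ln(p) = -0.972462; p*ln(p) = 0.378151 * (-0.972462) = -0.367737
  p = 39/119 = 0.327731; ln(p) = -1.115562; p*ln(p) = 0.327731 * (-1.115562) = -0.365604
sum(p*ln(p)) = (-0.312082) + (-0.133180) + (-0.181491) + (-0.367737) + (-0.365604) = -1.360094
H' = -(-1.360094) = 1.360094 ≈ 1.3601

1.3601


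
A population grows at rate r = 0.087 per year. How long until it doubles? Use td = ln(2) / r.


td = ln(2) / 0.087 = 0.693147 / 0.087 = 7.96721 ≈ 8.0 years

8.0 years


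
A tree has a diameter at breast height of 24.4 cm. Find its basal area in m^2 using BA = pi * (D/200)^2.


D/200 = 24.4/200 = 0.122 m
(D/200)^2 = 0.122^2 = 0.014884
BA = 3.141593 * 0.014884 = 0.0467595 ≈ 0.0468 m^2

0.0468 m^2


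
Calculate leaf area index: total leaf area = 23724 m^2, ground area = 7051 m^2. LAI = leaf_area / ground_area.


LAI = 23724 / 7051 = 3.3646 ≈ 3.36

3.36


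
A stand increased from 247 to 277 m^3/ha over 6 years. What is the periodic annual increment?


PAI = (V2 - V1) / period = (277 - 247) / 6 = 30 / 6 = 5.00 m^3/ha/yr

5.00 m^3/ha/yr


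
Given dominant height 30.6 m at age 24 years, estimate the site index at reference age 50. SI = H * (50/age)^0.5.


50/24 = 2.08333
(2.08333)^0.5 = 1.44337
SI = 30.6 * 1.44337 = 44.1671 ≈ 44.2 m

44.2 m


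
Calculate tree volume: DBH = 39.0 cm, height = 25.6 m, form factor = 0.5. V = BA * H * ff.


(D/200)^2 = (39.0/200)^2 = 0.195^2 = 0.038025
BA = 3.141593 * 0.038025 = 0.119459 m^2
V = 0.119459 * 25.6 * 0.5 = 1.52908 ≈ 1.529 m^3

1.529 m^3


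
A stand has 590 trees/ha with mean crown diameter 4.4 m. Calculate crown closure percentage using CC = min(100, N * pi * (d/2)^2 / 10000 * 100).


(d/2)^2 = (4.4/2)^2 = 2.2^2 = 4.84
Crown area = 3.141593 * 4.84 = 15.2053 m^2
N * area / 10000 * 100 = 590 * 15.2053 / 10000 * 100 = 89.7113
CC = min(100, 89.7113) = 89.7113 ≈ 89.7%

89.7%


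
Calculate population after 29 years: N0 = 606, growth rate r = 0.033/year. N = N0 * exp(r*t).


r*t = 0.033 * 29 = 0.957
exp(0.957) = 2.60387
N = 606 * 2.60387 = 1577.95 ≈ 1578

1578


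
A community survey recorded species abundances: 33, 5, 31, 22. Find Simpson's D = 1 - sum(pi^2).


Total N = 33 + 5 + 31 + 22 = 91
Per-species terms:
  p = 33/91 = 0.362637; p^2 = 0.362637^2 = 0.131506
  p = 5/91 = 0.054945; p^2 = 0.054945^2 = 0.003019
  p = 31/91 = 0.340659; p^2 = 0.340659^2 = 0.116049
  p = 22/91 = 0.241758; p^2 = 0.241758^2 = 0.058447
sum(p^2) = 0.131506 + 0.003019 + 0.116049 + 0.058447 = 0.309021
D = 1 - 0.309021 = 0.690979 ≈ 0.6910

0.6910


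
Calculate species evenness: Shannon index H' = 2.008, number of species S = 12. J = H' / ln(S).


ln(12) = 2.48491
J = H' / ln(S) = 2.008 / 2.48491 = 0.808078 ≈ 0.8081

0.8081


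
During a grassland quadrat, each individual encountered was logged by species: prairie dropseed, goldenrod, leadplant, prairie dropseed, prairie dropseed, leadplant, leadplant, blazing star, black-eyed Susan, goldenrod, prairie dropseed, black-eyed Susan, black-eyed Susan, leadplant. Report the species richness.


Total individuals logged = 14
Distinct species (count of individuals): prairie dropseed (4), goldenrod (2), leadplant (4), blazing star (1), black-eyed Susan (3)
Species richness = number of distinct species = 5

5


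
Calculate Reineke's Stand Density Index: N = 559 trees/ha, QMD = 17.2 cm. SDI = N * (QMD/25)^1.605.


QMD/25 = 17.2/25 = 0.688
(0.688)^1.605 = exp(1.605 * ln(0.688)) = exp(1.605 * (-0.373966)) = exp(-0.600215) = 0.548694
SDI = 559 * 0.548694 = 306.720 ≈ 307

307


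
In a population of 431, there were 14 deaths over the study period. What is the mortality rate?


Mortality rate = 14 / 431 = 0.032483 ≈ 0.0325

0.0325


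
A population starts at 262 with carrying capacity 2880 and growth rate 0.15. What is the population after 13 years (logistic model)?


(K - N0)/N0 = (2880 - 262)/262 = 2618/262 = 9.99237
r*t = 0.15 * 13 = 1.95; exp(-1.95) = 0.142274
9.99237 * 0.142274 = 1.42165
1 + 1.42165 = 2.42165
N = 2880 / 2.42165 = 1189.27 ≈ 1189

1189


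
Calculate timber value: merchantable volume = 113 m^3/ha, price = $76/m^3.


Value = 113 * 76 = $8588/ha

$8588/ha


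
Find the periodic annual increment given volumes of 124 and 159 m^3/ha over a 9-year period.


PAI = (V2 - V1) / period = (159 - 124) / 9 = 35 / 9 = 3.8889 ≈ 3.89 m^3/ha/yr

3.89 m^3/ha/yr


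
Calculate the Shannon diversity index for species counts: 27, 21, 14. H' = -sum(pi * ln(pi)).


Total N = 27 + 21 + 14 = 62
Per-species terms:
  p = 27/62 = 0.435484; ln(p) = -0.831297; p*ln(p) = 0.435484 * (-0.831297) = -0.362017
  p = 21/62 = 0.338710; ln(p) = -1.082611; p*ln(p) = 0.338710 * (-1.082611) = -0.366691
  p = 14/62 = 0.225806; ln(p) = -1.488079; p*ln(p) = 0.225806 * (-1.488079) = -0.336017
sum(p*ln(p)) = (-0.362017) + (-0.366691) + (-0.336017) = -1.064725
H' = -(-1.064725) = 1.064725 ≈ 1.0647

1.0647


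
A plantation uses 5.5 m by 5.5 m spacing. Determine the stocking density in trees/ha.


N = 10000 / 5.5^2 = 10000 / 30.25 = 330.579 ≈ 331 trees/ha

331 trees/ha


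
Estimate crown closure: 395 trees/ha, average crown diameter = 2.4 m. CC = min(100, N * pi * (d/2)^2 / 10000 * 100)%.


(d/2)^2 = (2.4/2)^2 = 1.2^2 = 1.44
Crown area = 3.141593 * 1.44 = 4.52389 m^2
N * area / 10000 * 100 = 395 * 4.52389 / 10000 * 100 = 17.8694
CC = min(100, 17.8694) = 17.8694 ≈ 17.9%

17.9%


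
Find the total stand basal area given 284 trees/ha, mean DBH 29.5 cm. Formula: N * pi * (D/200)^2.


(D/200)^2 = (29.5/200)^2 = 0.1475^2 = 0.02175625
Individual BA = 3.141593 * 0.02175625 = 0.0683493 m^2
Stand BA = 284 * 0.0683493 = 19.4112 ≈ 19.41 m^2/ha

19.41 m^2/ha


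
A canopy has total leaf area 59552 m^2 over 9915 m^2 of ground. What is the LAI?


LAI = 59552 / 9915 = 6.0063 ≈ 6.01

6.01


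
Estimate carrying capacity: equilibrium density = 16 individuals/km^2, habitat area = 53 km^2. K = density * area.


K = 16 * 53 = 848 individuals

848 individuals


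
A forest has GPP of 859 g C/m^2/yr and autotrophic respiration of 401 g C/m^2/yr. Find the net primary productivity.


NPP = GPP - Ra = 859 - 401 = 458 g C/m^2/yr

458 g C/m^2/yr


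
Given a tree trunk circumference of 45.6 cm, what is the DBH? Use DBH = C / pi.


DBH = C / pi = 45.6 / 3.141593 = 14.5149 ≈ 14.51 cm

14.51 cm


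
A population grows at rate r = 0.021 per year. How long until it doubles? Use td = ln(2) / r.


td = ln(2) / 0.021 = 0.693147 / 0.021 = 33.0070 ≈ 33.0 years

33.0 years


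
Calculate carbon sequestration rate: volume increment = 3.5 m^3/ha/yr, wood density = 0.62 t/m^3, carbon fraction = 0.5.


C = 3.5 * 0.62 * 0.5 = 1.085 ≈ 1.09 t C/ha/yr

1.09 t C/ha/yr


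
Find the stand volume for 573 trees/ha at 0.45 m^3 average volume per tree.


V_stand = 573 * 0.45 = 257.85 ≈ 257.9 m^3/ha

257.9 m^3/ha


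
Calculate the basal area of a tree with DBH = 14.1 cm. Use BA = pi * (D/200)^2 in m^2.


D/200 = 14.1/200 = 0.0705 m
(D/200)^2 = 0.0705^2 = 0.00497025
BA = 3.141593 * 0.00497025 = 0.0156145 ≈ 0.0156 m^2

0.0156 m^2


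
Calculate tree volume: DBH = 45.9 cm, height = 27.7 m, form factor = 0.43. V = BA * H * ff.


(D/200)^2 = (45.9/200)^2 = 0.2295^2 = 0.05267025
BA = 3.141593 * 0.05267025 = 0.165468 m^2
V = 0.165468 * 27.7 * 0.43 = 1.97089 ≈ 1.971 m^3

1.971 m^3


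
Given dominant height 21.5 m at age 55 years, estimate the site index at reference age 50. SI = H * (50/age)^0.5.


50/55 = 0.909091
(0.909091)^0.5 = 0.953463
SI = 21.5 * 0.953463 = 20.4995 ≈ 20.5 m

20.5 m


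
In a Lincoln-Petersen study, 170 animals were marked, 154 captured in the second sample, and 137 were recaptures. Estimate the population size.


N = M * C / R = 170 * 154 / 137 = 26180 / 137 = 191.09 ≈ 191

191 individuals


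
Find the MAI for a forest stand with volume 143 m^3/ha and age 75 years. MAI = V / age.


MAI = 143 / 75 = 1.9067 ≈ 1.91 m^3/ha/yr

1.91 m^3/ha/yr


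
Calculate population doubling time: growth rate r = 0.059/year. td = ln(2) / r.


td = ln(2) / 0.059 = 0.693147 / 0.059 = 11.7483 ≈ 11.7 years

11.7 years


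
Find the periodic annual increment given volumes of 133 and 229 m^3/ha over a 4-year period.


PAI = (V2 - V1) / period = (229 - 133) / 4 = 96 / 4 = 24.00 m^3/ha/yr

24.00 m^3/ha/yr


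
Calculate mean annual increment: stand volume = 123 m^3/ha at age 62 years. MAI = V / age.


MAI = 123 / 62 = 1.9839 ≈ 1.98 m^3/ha/yr

1.98 m^3/ha/yr


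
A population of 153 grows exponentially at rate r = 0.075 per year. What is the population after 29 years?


r*t = 0.075 * 29 = 2.175
exp(2.175) = 8.80219
N = 153 * 8.80219 = 1346.74 ≈ 1347

1347


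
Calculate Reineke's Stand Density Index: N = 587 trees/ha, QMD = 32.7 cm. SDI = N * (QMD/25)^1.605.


QMD/25 = 32.7/25 = 1.308
(1.308)^1.605 = exp(1.605 * ln(1.308)) = exp(1.605 * 0.268499) = exp(0.430941) = 1.53870
SDI = 587 * 1.53870 = 903.217 ≈ 903

903


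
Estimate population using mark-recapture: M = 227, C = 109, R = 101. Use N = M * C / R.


N = M * C / R = 227 * 109 / 101 = 24743 / 101 = 244.98 ≈ 245

245 individuals


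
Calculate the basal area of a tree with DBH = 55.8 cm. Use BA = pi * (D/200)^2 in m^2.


D/200 = 55.8/200 = 0.279 m
(D/200)^2 = 0.279^2 = 0.077841
BA = 3.141593 * 0.077841 = 0.244545 ≈ 0.2445 m^2

0.2445 m^2


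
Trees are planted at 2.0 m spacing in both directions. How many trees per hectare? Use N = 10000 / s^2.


N = 10000 / 2.0^2 = 10000 / 4 = 2500.00 ≈ 2500 trees/ha

2500 trees/ha


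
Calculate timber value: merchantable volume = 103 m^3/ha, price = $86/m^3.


Value = 103 * 86 = $8858/ha

$8858/ha


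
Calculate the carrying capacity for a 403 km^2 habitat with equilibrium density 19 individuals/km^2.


K = 19 * 403 = 7657 individuals

7657 individuals


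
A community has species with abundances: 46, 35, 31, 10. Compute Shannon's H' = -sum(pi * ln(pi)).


Total N = 46 + 35 + 31 + 10 = 122
Per-species terms:
  p = 46/122 = 0.377049; ln(p) = -0.975380; p*ln(p) = 0.377049 * (-0.975380) = -0.367766
  p = 35/122 = 0.286885; ln(p) = -1.248674; p*ln(p) = 0.286885 * (-1.248674) = -0.358226
  p = 31/122 = 0.254098; ln(p) = -1.370035; p*ln(p) = 0.254098 * (-1.370035) = -0.348123
  p = 10/122 = 0.081967; ln(p) = -2.501439; p*ln(p) = 0.081967 * (-2.501439) = -0.205035
sum(p*ln(p)) = (-0.367766) + (-0.358226) + (-0.348123) + (-0.205035) = -1.279150
H' = -(-1.279150) = 1.279150 ≈ 1.2792

1.2792


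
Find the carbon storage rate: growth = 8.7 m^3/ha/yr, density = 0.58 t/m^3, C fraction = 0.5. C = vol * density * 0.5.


C = 8.7 * 0.58 * 0.5 = 2.523 ≈ 2.52 t C/ha/yr

2.52 t C/ha/yr


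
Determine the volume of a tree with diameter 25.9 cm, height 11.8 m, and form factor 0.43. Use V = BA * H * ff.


(D/200)^2 = (25.9/200)^2 = 0.1295^2 = 0.01677025
BA = 3.141593 * 0.01677025 = 0.0526853 m^2
V = 0.0526853 * 11.8 * 0.43 = 0.267325 ≈ 0.267 m^3

0.267 m^3


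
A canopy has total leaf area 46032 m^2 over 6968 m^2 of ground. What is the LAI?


LAI = 46032 / 6968 = 6.6062 ≈ 6.61

6.61


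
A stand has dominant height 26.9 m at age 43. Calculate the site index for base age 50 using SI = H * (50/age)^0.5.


50/43 = 1.16279
(1.16279)^0.5 = 1.07833
SI = 26.9 * 1.07833 = 29.0071 ≈ 29.0 m

29.0 m


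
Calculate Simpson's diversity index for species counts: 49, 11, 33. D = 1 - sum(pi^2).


Total N = 49 + 11 + 33 = 93
Per-species terms:
  p = 49/93 = 0.526882; p^2 = 0.526882^2 = 0.277605
  p = 11/93 = 0.118280; p^2 = 0.118280^2 = 0.013990
  p = 33/93 = 0.354839; p^2 = 0.354839^2 = 0.125911
sum(p^2) = 0.277605 + 0.013990 + 0.125911 = 0.417506
D = 1 - 0.417506 = 0.582494 ≈ 0.5825

0.5825


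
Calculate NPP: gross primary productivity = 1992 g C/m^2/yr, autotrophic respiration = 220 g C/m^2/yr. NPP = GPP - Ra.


NPP = GPP - Ra = 1992 - 220 = 1772 g C/m^2/yr

1772 g C/m^2/yr


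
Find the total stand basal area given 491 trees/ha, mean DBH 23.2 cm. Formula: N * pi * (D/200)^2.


(D/200)^2 = (23.2/200)^2 = 0.116^2 = 0.013456
Individual BA = 3.141593 * 0.013456 = 0.0422733 m^2
Stand BA = 491 * 0.0422733 = 20.7562 ≈ 20.76 m^2/ha

20.76 m^2/ha


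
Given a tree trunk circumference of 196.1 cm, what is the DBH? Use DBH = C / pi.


DBH = C / pi = 196.1 / 3.141593 = 62.4206 ≈ 62.42 cm

62.42 cm


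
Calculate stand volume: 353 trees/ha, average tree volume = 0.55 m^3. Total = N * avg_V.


V_stand = 353 * 0.55 = 194.15 ≈ 194.2 m^3/ha

194.2 m^3/ha


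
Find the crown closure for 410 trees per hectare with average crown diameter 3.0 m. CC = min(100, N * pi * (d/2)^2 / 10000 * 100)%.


(d/2)^2 = (3.0/2)^2 = 1.5^2 = 2.25
Crown area = 3.141593 * 2.25 = 7.06858 m^2
N * area / 10000 * 100 = 410 * 7.06858 / 10000 * 100 = 28.9812
CC = min(100, 28.9812) = 28.9812 ≈ 29.0%

29.0%


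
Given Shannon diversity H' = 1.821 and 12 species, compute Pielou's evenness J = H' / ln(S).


ln(12) = 2.48491
J = H' / ln(S) = 1.821 / 2.48491 = 0.732823 ≈ 0.7328

0.7328


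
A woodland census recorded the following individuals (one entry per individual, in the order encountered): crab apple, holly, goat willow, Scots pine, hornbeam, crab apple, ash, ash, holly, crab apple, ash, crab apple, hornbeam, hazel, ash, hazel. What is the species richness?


Total individuals logged = 16
Distinct species (count of individuals): crab apple (4), holly (2), goat willow (1), Scots pine (1), hornbeam (2), ash (4), hazel (2)
Species richness = number of distinct species = 7

7


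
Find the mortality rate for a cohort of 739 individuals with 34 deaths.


Mortality rate = 34 / 739 = 0.046008 ≈ 0.0460

0.0460


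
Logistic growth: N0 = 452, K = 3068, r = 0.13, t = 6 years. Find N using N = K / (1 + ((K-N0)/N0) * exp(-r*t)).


(K - N0)/N0 = (3068 - 452)/452 = 2616/452 = 5.78761
r*t = 0.13 * 6 = 0.78; exp(-0.78) = 0.458406
5.78761 * 0.458406 = 2.65308
1 + 2.65308 = 3.65308
N = 3068 / 3.65308 = 839.839 ≈ 840

840


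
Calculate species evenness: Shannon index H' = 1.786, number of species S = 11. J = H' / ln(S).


ln(11) = 2.39790
J = H' / ln(S) = 1.786 / 2.39790 = 0.744818 ≈ 0.7448

0.7448


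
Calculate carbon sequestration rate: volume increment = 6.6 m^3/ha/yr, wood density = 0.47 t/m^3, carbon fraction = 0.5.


C = 6.6 * 0.47 * 0.5 = 1.551 ≈ 1.55 t C/ha/yr

1.55 t C/ha/yr


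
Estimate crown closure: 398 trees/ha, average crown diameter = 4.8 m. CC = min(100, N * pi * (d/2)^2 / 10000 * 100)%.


(d/2)^2 = (4.8/2)^2 = 2.4^2 = 5.76
Crown area = 3.141593 * 5.76 = 18.0956 m^2
N * area / 10000 * 100 = 398 * 18.0956 / 10000 * 100 = 72.0205
CC = min(100, 72.0205) = 72.0205 ≈ 72.0%

72.0%


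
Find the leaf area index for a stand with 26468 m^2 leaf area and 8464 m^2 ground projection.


LAI = 26468 / 8464 = 3.1271 ≈ 3.13

3.13


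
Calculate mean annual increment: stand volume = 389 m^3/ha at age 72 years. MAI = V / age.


MAI = 389 / 72 = 5.4028 ≈ 5.40 m^3/ha/yr

5.40 m^3/ha/yr


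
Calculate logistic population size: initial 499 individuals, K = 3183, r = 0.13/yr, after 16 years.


(K - N0)/N0 = (3183 - 499)/499 = 2684/499 = 5.37876
r*t = 0.13 * 16 = 2.08; exp(-2.08) = 0.124930
5.37876 * 0.124930 = 0.671968
1 + 0.671968 = 1.67197
N = 3183 / 1.67197 = 1903.74 ≈ 1904

1904


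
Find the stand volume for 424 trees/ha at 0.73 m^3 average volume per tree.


V_stand = 424 * 0.73 = 309.52 ≈ 309.5 m^3/ha

309.5 m^3/ha


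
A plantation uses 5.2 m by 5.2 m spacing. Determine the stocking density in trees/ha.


N = 10000 / 5.2^2 = 10000 / 27.04 = 369.822 ≈ 370 trees/ha

370 trees/ha


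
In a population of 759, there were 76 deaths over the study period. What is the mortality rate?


Mortality rate = 76 / 759 = 0.100132 ≈ 0.1001

0.1001


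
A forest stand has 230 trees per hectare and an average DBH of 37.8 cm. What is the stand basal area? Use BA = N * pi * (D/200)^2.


(D/200)^2 = (37.8/200)^2 = 0.189^2 = 0.035721
Individual BA = 3.141593 * 0.035721 = 0.112221 m^2
Stand BA = 230 * 0.112221 = 25.8108 ≈ 25.81 m^2/ha

25.81 m^2/ha


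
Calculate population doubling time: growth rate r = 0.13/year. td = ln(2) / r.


td = ln(2) / 0.13 = 0.693147 / 0.13 = 5.33190 ≈ 5.3 years

5.3 years


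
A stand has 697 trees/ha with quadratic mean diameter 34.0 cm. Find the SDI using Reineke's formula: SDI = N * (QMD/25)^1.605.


QMD/25 = 34.0/25 = 1.36
(1.36)^1.605 = exp(1.605 * ln(1.36)) = exp(1.605 * 0.307485) = exp(0.493513) = 1.63806
SDI = 697 * 1.63806 = 1141.73 ≈ 1142

1142


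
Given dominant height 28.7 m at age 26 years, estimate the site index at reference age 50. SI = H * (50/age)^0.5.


50/26 = 1.92308
(1.92308)^0.5 = 1.38675
SI = 28.7 * 1.38675 = 39.7997 ≈ 39.8 m

39.8 m


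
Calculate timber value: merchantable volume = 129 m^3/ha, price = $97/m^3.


Value = 129 * 97 = $12513/ha

$12513/ha


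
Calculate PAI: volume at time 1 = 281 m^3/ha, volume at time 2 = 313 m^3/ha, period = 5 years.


PAI = (V2 - V1) / period = (313 - 281) / 5 = 32 / 5 = 6.40 m^3/ha/yr

6.40 m^3/ha/yr


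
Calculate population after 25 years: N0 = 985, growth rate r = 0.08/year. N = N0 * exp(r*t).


r*t = 0.08 * 25 = 2
exp(2) = 7.38906
N = 985 * 7.38906 = 7278.22 ≈ 7278

7278


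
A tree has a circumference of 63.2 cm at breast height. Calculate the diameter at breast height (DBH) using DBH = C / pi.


DBH = C / pi = 63.2 / 3.141593 = 20.1172 ≈ 20.12 cm

20.12 cm


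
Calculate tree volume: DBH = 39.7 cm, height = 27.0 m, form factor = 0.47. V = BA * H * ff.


(D/200)^2 = (39.7/200)^2 = 0.1985^2 = 0.03940225
BA = 3.141593 * 0.03940225 = 0.123786 m^2
V = 0.123786 * 27.0 * 0.47 = 1.57084 ≈ 1.571 m^3

1.571 m^3


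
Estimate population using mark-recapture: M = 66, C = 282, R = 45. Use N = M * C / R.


N = M * C / R = 66 * 282 / 45 = 18612 / 45 = 413.60 ≈ 414

414 individuals


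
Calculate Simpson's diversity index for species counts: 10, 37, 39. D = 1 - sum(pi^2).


Total N = 10 + 37 + 39 = 86
Per-species terms:
  p = 10/86 = 0.116279; p^2 = 0.116279^2 = 0.013521
  p = 37/86 = 0.430233; p^2 = 0.430233^2 = 0.185100
  p = 39/86 = 0.453488; p^2 = 0.453488^2 = 0.205651
sum(p^2) = 0.013521 + 0.185100 + 0.205651 = 0.404272
D = 1 - 0.404272 = 0.595728 ≈ 0.5957

0.5957


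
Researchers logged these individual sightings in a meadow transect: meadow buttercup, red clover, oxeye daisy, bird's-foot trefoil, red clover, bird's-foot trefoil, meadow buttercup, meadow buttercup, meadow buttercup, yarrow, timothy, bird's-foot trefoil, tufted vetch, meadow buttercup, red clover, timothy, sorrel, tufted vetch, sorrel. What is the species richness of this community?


Total individuals logged = 19
Distinct species (count of individuals): meadow buttercup (5), red clover (3), oxeye daisy (1), bird's-foot trefoil (3), yarrow (1), timothy (2), tufted vetch (2), sorrel (2)
Species richness = number of distinct species = 8

8


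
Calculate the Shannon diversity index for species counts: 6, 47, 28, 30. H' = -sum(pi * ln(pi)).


Total N = 6 + 47 + 28 + 30 = 111
Per-species terms:
  p = 6/111 = 0.054054; ln(p) = -2.917772; p*ln(p) = 0.054054 * (-2.917772) = -0.157717
  p = 47/111 = 0.423423; ln(p) = -0.859384; p*ln(p) = 0.423423 * (-0.859384) = -0.363883
  p = 28/111 = 0.252252; ln(p) = -1.377327; p*ln(p) = 0.252252 * (-1.377327) = -0.347433
  p = 30/111 = 0.270270; ln(p) = -1.308334; p*ln(p) = 0.270270 * (-1.308334) = -0.353603
sum(p*ln(p)) = (-0.157717) + (-0.363883) + (-0.347433) + (-0.353603) = -1.222636
H' = -(-1.222636) = 1.222636 ≈ 1.2226

1.2226


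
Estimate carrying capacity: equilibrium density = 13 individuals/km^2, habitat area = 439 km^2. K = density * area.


K = 13 * 439 = 5707 individuals

5707 individuals


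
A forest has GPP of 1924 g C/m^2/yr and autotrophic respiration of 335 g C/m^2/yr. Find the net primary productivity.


NPP = GPP - Ra = 1924 - 335 = 1589 g C/m^2/yr

1589 g C/m^2/yr


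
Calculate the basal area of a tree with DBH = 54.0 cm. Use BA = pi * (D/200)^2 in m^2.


D/200 = 54.0/200 = 0.27 m
(D/200)^2 = 0.27^2 = 0.0729
BA = 3.141593 * 0.0729 = 0.229022 ≈ 0.2290 m^2

0.2290 m^2


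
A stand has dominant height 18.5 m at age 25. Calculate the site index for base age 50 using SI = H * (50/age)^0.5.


50/25 = 2.00000
(2.00000)^0.5 = 1.41421
SI = 18.5 * 1.41421 = 26.1629 ≈ 26.2 m

26.2 m


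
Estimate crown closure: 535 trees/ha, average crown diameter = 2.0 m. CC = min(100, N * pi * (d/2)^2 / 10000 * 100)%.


(d/2)^2 = (2.0/2)^2 = 1^2 = 1
Crown area = 3.141593 * 1 = 3.14159 m^2
N * area / 10000 * 100 = 535 * 3.14159 / 10000 * 100 = 16.8075
CC = min(100, 16.8075) = 16.8075 ≈ 16.8%

16.8%


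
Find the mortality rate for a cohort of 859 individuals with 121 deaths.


Mortality rate = 121 / 859 = 0.140861 ≈ 0.1409

0.1409


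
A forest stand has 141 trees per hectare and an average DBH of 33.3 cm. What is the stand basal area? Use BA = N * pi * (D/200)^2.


(D/200)^2 = (33.3/200)^2 = 0.1665^2 = 0.02772225
Individual BA = 3.141593 * 0.02772225 = 0.0870920 m^2
Stand BA = 141 * 0.0870920 = 12.2800 ≈ 12.28 m^2/ha

12.28 m^2/ha


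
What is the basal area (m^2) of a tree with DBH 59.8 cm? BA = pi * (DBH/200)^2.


D/200 = 59.8/200 = 0.299 m
(D/200)^2 = 0.299^2 = 0.089401
BA = 3.141593 * 0.089401 = 0.280862 ≈ 0.2809 m^2

0.2809 m^2


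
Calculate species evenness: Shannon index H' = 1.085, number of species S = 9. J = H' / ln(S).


ln(9) = 2.19722
J = H' / ln(S) = 1.085 / 2.19722 = 0.493806 ≈ 0.4938

0.4938


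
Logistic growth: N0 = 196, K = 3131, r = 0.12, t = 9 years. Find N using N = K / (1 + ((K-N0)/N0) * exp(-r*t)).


(K - N0)/N0 = (3131 - 196)/196 = 2935/196 = 14.9745
r*t = 0.12 * 9 = 1.08; exp(-1.08) = 0.339596
14.9745 * 0.339596 = 5.08528
1 + 5.08528 = 6.08528
N = 3131 / 6.08528 = 514.520 ≈ 515

515


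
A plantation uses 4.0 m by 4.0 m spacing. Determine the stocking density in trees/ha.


N = 10000 / 4.0^2 = 10000 / 16 = 625.000 ≈ 625 trees/ha

625 trees/ha


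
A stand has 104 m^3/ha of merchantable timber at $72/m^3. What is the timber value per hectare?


Value = 104 * 72 = $7488/ha

$7488/ha
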